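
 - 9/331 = - 9/331 =- 0.03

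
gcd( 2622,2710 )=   2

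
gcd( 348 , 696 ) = 348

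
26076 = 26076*1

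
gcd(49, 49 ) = 49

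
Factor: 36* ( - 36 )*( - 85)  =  110160=   2^4*3^4*5^1* 17^1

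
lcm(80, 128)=640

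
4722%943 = 7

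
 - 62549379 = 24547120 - 87096499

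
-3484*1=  - 3484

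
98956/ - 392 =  - 253 + 55/98 =-  252.44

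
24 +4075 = 4099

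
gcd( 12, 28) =4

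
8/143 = 8/143  =  0.06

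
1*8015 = 8015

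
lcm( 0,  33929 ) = 0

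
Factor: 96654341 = 7^1 *263^1*52501^1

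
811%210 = 181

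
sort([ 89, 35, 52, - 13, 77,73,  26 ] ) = [ - 13, 26,35, 52, 73,77,89] 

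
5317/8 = 664 + 5/8 = 664.62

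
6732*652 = 4389264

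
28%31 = 28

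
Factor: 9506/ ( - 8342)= - 7^2*43^( - 1 ) = - 49/43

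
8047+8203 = 16250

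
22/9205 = 22/9205 = 0.00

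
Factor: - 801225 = - 3^3 * 5^2*1187^1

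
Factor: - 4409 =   -  4409^1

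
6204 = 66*94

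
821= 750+71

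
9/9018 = 1/1002 = 0.00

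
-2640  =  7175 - 9815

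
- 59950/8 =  -7494 + 1/4  =  -7493.75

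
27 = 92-65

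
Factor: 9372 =2^2*3^1*11^1*71^1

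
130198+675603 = 805801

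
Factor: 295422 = 2^1*3^1*53^1*929^1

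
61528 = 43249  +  18279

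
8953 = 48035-39082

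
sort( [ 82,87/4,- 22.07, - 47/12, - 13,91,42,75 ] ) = [ - 22.07,-13, - 47/12, 87/4, 42,75,82, 91]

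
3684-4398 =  -714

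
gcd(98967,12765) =3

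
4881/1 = 4881  =  4881.00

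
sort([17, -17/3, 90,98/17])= [ - 17/3, 98/17 , 17, 90]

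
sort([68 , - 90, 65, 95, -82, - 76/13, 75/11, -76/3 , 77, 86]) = [ - 90,-82, - 76/3, - 76/13, 75/11, 65, 68, 77,86 , 95]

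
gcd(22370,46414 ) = 2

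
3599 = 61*59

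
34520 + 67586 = 102106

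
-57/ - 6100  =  57/6100  =  0.01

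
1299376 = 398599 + 900777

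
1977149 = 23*85963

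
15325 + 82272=97597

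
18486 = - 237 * ( - 78)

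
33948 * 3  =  101844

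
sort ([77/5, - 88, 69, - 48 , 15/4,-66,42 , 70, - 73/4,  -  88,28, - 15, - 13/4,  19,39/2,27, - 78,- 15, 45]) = [ - 88, - 88, - 78, - 66, - 48, - 73/4,-15, - 15, - 13/4,15/4, 77/5,19 , 39/2,27,  28,42 , 45,69,70 ]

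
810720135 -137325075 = 673395060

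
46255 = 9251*5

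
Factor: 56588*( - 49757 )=-2815649116 = -2^2*7^1*43^1*47^1 * 49757^1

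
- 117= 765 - 882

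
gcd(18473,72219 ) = 7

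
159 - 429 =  - 270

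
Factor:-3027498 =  - 2^1*3^1*19^1*26557^1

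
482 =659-177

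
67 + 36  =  103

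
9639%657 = 441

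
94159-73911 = 20248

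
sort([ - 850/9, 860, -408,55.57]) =[ - 408,-850/9 , 55.57,860 ]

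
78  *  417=32526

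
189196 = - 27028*( - 7)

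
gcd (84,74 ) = 2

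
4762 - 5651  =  -889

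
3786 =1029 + 2757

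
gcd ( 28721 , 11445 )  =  7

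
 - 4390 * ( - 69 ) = 302910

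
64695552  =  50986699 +13708853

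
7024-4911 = 2113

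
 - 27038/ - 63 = 27038/63 = 429.17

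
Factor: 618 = 2^1*3^1*103^1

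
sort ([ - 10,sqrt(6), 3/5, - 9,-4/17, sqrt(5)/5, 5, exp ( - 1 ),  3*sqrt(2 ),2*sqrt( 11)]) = [ -10, - 9,- 4/17 , exp ( -1),sqrt( 5) /5,3/5, sqrt( 6 ),  3*sqrt( 2),5, 2*sqrt(11 )]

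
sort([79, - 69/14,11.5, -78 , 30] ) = [ - 78 , -69/14,11.5,30, 79]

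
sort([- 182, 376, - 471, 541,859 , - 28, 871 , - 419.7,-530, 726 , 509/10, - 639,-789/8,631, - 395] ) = [  -  639, - 530, - 471 ,-419.7  ,- 395,-182,  -  789/8, - 28, 509/10,376,541,631 , 726,859,871]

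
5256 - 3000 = 2256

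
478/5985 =478/5985 = 0.08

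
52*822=42744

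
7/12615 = 7/12615 = 0.00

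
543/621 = 181/207   =  0.87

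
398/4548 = 199/2274 = 0.09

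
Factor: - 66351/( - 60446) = 2^(-1 )*3^1*17^1*1301^1*30223^( - 1) 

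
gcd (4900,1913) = 1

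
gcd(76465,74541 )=1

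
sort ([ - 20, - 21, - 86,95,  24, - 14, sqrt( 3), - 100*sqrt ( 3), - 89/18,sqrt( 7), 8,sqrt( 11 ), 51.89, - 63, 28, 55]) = [ - 100*sqrt( 3),-86, -63, - 21, - 20, - 14,-89/18,sqrt(3), sqrt( 7 ),sqrt(11),8 , 24,28,51.89, 55, 95] 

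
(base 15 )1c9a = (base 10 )6220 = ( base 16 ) 184c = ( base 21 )E24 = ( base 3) 22112101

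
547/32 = 547/32 = 17.09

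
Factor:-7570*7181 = -2^1* 5^1*43^1*167^1*757^1 = - 54360170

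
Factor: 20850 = 2^1*3^1*5^2*139^1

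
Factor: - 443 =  - 443^1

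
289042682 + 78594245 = 367636927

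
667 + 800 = 1467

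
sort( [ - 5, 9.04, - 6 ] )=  [ -6, - 5,9.04 ] 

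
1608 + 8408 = 10016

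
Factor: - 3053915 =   -  5^1*610783^1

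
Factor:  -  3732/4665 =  -2^2*5^( - 1 ) = -  4/5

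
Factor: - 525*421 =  - 3^1*5^2*7^1*421^1=- 221025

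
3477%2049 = 1428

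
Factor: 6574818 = 2^1*3^1*17^1* 73^1*  883^1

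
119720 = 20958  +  98762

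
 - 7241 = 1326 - 8567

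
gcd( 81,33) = 3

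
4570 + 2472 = 7042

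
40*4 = 160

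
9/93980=9/93980 = 0.00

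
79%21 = 16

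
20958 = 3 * 6986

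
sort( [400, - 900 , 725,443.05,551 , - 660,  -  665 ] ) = [ - 900, - 665, - 660, 400,443.05,551 , 725]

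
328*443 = 145304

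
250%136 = 114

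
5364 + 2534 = 7898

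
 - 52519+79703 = 27184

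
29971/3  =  9990 + 1/3= 9990.33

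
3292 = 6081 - 2789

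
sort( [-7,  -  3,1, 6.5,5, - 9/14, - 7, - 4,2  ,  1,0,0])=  [ - 7, - 7, - 4  , - 3, - 9/14,0,0, 1,  1,2, 5,6.5]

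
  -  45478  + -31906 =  - 77384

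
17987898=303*59366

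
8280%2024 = 184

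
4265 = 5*853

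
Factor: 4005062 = 2^1*2002531^1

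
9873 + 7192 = 17065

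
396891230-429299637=-32408407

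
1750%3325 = 1750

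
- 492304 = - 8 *61538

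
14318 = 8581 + 5737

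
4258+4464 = 8722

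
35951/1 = 35951= 35951.00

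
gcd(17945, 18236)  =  97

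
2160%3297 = 2160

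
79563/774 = 102 + 205/258 = 102.79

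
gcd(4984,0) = 4984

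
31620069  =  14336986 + 17283083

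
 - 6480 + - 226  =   - 6706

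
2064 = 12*172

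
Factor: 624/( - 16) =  - 3^1*13^1 = - 39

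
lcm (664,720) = 59760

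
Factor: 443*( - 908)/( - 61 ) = 402244/61 = 2^2*61^(  -  1 )*227^1*443^1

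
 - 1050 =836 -1886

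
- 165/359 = -165/359= - 0.46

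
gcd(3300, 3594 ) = 6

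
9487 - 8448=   1039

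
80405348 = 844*95267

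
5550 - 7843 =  - 2293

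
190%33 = 25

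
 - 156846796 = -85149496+  -  71697300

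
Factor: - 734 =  - 2^1*367^1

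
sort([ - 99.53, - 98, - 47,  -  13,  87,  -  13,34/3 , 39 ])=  [-99.53, - 98, - 47 ,-13, - 13,34/3,39,87] 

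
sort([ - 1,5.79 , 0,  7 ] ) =[-1 , 0, 5.79,7 ]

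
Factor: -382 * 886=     -  2^2*191^1*443^1  =  - 338452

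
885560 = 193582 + 691978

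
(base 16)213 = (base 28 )IR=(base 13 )31B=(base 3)201200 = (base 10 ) 531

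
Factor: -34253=-34253^1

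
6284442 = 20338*309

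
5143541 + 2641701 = 7785242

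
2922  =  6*487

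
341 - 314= 27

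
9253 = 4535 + 4718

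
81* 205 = 16605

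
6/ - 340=- 3/170 = -0.02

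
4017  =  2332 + 1685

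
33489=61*549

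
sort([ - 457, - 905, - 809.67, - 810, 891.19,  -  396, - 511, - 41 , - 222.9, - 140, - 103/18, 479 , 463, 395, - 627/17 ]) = [-905, - 810, - 809.67, - 511,-457, - 396 , - 222.9, - 140, - 41, - 627/17, - 103/18, 395 , 463,479  ,  891.19]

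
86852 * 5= 434260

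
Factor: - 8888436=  - 2^2*3^2*37^1*6673^1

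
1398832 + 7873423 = 9272255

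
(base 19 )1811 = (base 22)k3l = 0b10011000100111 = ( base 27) dak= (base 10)9767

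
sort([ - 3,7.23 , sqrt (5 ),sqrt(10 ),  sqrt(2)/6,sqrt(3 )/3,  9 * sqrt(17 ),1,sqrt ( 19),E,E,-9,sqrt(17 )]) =[ - 9,  -  3,sqrt( 2) /6 , sqrt(3 )/3,1, sqrt( 5),E,E  ,  sqrt (10), sqrt( 17),sqrt( 19 ), 7.23 , 9 * sqrt(17 ) ] 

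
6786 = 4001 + 2785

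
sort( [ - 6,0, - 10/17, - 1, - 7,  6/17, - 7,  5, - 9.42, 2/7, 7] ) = [  -  9.42, - 7, - 7, - 6, - 1,-10/17,0,2/7, 6/17,5 , 7] 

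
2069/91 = 22+67/91 = 22.74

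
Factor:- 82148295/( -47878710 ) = 5476553/3191914= 2^(- 1)*11^ ( - 1)*23^1*29^( - 1)*31^1*5003^(-1)*7681^1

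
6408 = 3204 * 2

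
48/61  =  48/61 = 0.79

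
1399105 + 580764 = 1979869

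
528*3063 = 1617264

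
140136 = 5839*24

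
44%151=44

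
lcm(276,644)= 1932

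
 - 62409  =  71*( - 879 ) 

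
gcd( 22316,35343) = 7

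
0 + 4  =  4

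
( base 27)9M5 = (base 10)7160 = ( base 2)1101111111000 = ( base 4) 1233320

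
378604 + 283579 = 662183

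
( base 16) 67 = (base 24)47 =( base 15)6D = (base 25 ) 43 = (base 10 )103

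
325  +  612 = 937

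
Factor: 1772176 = 2^4 * 7^1*15823^1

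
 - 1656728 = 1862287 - 3519015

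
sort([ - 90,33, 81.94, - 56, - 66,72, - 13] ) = [ - 90, - 66,-56, - 13,33, 72,81.94 ] 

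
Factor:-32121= - 3^2 * 43^1*83^1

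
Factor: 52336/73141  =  2^4*3271^1* 73141^( - 1 ) 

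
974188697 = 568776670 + 405412027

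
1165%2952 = 1165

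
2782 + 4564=7346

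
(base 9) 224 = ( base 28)6G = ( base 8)270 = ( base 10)184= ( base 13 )112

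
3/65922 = 1/21974= 0.00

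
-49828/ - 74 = 24914/37 = 673.35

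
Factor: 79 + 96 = 5^2*7^1 = 175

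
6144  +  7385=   13529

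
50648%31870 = 18778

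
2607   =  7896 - 5289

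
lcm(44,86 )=1892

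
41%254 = 41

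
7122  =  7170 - 48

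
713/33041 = 713/33041  =  0.02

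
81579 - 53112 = 28467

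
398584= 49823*8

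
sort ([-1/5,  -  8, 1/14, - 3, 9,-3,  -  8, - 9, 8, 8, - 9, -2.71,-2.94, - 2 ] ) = [  -  9,-9, - 8,-8, - 3 ,-3, - 2.94, - 2.71 , - 2,  -  1/5, 1/14, 8, 8,9]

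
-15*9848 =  -147720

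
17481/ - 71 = -247 + 56/71 = - 246.21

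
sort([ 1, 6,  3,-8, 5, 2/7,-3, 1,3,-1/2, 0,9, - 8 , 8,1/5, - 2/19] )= [ - 8,-8,-3,-1/2,  -  2/19,  0, 1/5,  2/7,1,  1,3, 3,  5, 6 , 8, 9 ]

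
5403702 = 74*73023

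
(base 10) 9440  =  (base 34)85m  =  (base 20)13c0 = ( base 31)9PG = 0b10010011100000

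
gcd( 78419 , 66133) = 1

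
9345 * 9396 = 87805620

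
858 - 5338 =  - 4480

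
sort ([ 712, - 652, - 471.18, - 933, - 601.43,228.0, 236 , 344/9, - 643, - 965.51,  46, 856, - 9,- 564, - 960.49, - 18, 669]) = [ - 965.51 ,- 960.49, - 933, - 652, - 643,-601.43, - 564, - 471.18, - 18, - 9 , 344/9, 46, 228.0,  236 , 669,  712 , 856 ]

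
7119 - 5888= 1231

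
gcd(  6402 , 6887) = 97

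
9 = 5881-5872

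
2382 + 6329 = 8711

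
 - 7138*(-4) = 28552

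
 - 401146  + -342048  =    -  743194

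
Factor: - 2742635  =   - 5^1*7^1*23^1*3407^1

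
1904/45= 1904/45  =  42.31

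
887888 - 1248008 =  - 360120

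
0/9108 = 0 = 0.00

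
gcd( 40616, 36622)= 2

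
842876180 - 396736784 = 446139396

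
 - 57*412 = -23484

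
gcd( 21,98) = 7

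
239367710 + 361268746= 600636456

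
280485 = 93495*3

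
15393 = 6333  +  9060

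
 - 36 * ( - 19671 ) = 708156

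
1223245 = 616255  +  606990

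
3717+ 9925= 13642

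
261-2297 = - 2036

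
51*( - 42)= -2142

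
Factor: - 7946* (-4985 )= 39610810 = 2^1*5^1*29^1*137^1 * 997^1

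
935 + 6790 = 7725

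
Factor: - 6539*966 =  - 2^1*3^1*7^1*13^1 * 23^1* 503^1 = - 6316674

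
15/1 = 15 =15.00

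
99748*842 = 83987816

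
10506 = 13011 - 2505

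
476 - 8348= -7872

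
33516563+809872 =34326435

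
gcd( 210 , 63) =21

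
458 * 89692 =41078936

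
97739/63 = 1551 + 26/63= 1551.41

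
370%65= 45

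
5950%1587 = 1189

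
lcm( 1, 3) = 3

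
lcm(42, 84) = 84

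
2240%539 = 84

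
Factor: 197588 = 2^2*47^1*1051^1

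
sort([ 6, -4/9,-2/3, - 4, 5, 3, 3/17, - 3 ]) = [ - 4 ,  -  3,  -  2/3, -4/9  ,  3/17, 3, 5, 6]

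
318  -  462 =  - 144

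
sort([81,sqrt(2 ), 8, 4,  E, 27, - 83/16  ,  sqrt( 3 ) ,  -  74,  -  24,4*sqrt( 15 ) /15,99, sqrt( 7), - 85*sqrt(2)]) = [ - 85 * sqrt(2),  -  74, - 24, - 83/16 , 4*sqrt ( 15 )/15, sqrt(2),sqrt( 3),  sqrt(7 ), E,  4 , 8, 27,81, 99]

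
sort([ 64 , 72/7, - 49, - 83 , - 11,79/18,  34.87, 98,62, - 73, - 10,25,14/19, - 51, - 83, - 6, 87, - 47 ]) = [ - 83, - 83 , - 73, - 51, - 49, - 47, - 11, - 10, - 6,14/19,79/18,72/7,25, 34.87,  62, 64,87, 98 ]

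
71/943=71/943 =0.08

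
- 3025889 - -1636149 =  - 1389740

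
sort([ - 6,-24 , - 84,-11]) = [-84,- 24, - 11,-6]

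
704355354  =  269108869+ 435246485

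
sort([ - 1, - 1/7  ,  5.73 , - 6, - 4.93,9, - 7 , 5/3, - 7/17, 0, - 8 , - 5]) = [ - 8, - 7 , - 6, - 5, - 4.93, - 1, - 7/17, - 1/7 , 0,  5/3,5.73,  9]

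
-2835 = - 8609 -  - 5774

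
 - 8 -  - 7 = -1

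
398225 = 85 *4685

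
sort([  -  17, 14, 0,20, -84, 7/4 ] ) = [ - 84, - 17,0 , 7/4,14 , 20 ] 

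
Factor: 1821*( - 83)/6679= - 151143/6679 = - 3^1 * 83^1*607^1*6679^( - 1)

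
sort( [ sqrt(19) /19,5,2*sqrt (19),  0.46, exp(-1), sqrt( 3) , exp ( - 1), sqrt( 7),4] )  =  [sqrt( 19 )/19 , exp( - 1), exp(  -  1), 0.46,sqrt ( 3 ), sqrt (7 ), 4,5,2*sqrt( 19)]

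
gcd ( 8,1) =1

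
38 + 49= 87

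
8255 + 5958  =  14213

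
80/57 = 80/57 = 1.40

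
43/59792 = 43/59792  =  0.00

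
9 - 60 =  - 51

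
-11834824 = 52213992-64048816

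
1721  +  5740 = 7461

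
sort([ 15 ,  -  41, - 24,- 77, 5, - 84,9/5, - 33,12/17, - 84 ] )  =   [ - 84 , - 84, -77,-41, - 33, - 24,12/17 , 9/5, 5,15]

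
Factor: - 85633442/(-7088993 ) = 2^1*61^(  -  1 ) * 251^(-1 )*277^1*463^( - 1)* 154573^1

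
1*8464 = 8464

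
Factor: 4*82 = 328 = 2^3*41^1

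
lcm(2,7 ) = 14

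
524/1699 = 524/1699  =  0.31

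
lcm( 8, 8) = 8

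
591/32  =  18 +15/32 = 18.47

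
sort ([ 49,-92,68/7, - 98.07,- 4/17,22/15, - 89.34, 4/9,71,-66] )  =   [-98.07, - 92, - 89.34,  -  66 , - 4/17,4/9,22/15 , 68/7,49,71 ]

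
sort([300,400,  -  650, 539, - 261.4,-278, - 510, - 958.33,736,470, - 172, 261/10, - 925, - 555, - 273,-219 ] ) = [ - 958.33,-925, - 650, - 555, - 510, - 278,  -  273 , - 261.4, - 219, - 172, 261/10, 300,400, 470, 539, 736]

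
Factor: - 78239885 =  - 5^1*2437^1 *6421^1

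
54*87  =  4698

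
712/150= 356/75=4.75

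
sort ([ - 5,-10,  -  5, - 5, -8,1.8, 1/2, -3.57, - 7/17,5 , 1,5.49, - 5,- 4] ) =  [ - 10, -8, - 5, - 5 , - 5,-5, - 4, - 3.57, - 7/17,1/2, 1, 1.8, 5, 5.49 ] 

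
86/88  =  43/44 = 0.98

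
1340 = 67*20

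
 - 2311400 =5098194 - 7409594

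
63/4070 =63/4070 = 0.02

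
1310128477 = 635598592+674529885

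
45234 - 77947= - 32713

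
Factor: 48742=2^1*24371^1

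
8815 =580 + 8235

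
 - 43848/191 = -43848/191 = - 229.57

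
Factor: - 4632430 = -2^1*5^1*11^1 * 23^1 * 1831^1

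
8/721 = 8/721 =0.01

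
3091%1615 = 1476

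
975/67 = 14 + 37/67   =  14.55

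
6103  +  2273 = 8376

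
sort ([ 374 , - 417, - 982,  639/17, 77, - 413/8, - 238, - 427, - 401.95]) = [ - 982, - 427, - 417,-401.95, - 238, - 413/8,639/17,77,374]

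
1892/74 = 946/37=   25.57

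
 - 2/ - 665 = 2/665 = 0.00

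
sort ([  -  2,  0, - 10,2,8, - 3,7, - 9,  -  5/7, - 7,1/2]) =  [-10, - 9, - 7, - 3, - 2, - 5/7,0, 1/2,2,7, 8 ] 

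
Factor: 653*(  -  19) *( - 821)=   10186147 = 19^1*653^1*821^1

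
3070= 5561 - 2491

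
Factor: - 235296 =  - 2^5*3^2*19^1*43^1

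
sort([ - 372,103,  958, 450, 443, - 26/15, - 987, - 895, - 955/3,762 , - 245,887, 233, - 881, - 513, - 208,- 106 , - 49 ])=[ - 987, - 895, - 881, - 513, - 372, - 955/3, - 245, - 208, - 106,-49,-26/15,103,233,443,450 , 762,887, 958 ]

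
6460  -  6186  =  274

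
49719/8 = 49719/8 = 6214.88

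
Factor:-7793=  - 7793^1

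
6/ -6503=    - 1 + 6497/6503= - 0.00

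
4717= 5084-367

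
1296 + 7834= 9130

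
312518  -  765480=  - 452962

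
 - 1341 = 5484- 6825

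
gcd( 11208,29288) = 8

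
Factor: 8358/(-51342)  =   -7^1*43^( - 1) =-7/43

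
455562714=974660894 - 519098180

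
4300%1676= 948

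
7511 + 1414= 8925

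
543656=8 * 67957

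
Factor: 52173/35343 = 31/21  =  3^(-1 ) * 7^(-1 )*31^1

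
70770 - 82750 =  - 11980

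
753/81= 251/27=9.30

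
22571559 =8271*2729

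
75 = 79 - 4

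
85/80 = 1+1/16= 1.06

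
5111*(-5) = -25555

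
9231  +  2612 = 11843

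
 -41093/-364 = 3161/28 = 112.89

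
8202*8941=73334082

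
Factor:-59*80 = - 4720=   - 2^4*5^1*59^1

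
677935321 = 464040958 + 213894363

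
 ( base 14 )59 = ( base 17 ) 4B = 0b1001111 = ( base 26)31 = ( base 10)79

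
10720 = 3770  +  6950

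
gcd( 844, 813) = 1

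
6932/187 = 37 + 13/187 = 37.07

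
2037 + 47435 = 49472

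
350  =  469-119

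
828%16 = 12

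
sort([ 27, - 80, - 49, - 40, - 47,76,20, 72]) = [ - 80,  -  49, - 47, - 40, 20, 27,72,  76]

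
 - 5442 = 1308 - 6750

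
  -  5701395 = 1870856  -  7572251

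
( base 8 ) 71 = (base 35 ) 1M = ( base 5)212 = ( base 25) 27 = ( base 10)57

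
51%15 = 6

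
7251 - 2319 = 4932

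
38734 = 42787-4053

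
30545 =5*6109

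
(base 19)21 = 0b100111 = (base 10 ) 39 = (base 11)36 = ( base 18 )23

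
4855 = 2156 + 2699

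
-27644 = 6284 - 33928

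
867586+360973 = 1228559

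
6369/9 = 707 + 2/3 = 707.67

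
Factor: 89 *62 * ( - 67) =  - 369706 =- 2^1 * 31^1*67^1*89^1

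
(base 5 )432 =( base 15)7C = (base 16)75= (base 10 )117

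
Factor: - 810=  - 2^1 * 3^4 * 5^1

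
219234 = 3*73078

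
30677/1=30677 = 30677.00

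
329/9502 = 329/9502 =0.03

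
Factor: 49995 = 3^2 * 5^1 * 11^1 * 101^1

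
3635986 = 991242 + 2644744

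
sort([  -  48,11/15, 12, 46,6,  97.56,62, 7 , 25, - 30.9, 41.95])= [ - 48,-30.9,11/15,6,  7 , 12, 25,41.95, 46, 62 , 97.56]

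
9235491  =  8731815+503676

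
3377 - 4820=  - 1443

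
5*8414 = 42070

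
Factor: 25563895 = 5^1*7^1*730397^1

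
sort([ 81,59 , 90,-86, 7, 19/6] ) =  [ - 86, 19/6, 7, 59,  81,90 ] 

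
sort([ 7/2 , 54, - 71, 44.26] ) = [ - 71, 7/2, 44.26,54 ] 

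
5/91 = 5/91 = 0.05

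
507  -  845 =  - 338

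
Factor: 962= 2^1 * 13^1*37^1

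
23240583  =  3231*7193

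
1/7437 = 1/7437 = 0.00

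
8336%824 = 96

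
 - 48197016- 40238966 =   -  88435982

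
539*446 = 240394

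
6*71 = 426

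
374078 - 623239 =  - 249161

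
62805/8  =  7850 + 5/8 = 7850.62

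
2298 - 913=1385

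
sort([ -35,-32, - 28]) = [ - 35,  -  32, - 28 ]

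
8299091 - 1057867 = 7241224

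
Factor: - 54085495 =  - 5^1 * 19^1*569321^1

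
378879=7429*51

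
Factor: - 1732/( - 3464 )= 1/2 = 2^( - 1 )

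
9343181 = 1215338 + 8127843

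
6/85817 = 6/85817 = 0.00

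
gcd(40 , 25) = 5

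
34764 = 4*8691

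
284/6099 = 284/6099 = 0.05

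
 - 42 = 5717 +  - 5759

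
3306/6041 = 3306/6041 = 0.55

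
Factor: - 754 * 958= - 2^2*13^1 * 29^1*479^1= -722332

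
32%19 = 13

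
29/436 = 29/436 = 0.07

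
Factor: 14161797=3^5 * 13^1*4483^1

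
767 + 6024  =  6791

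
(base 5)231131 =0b10000001100011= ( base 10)8291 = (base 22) H2J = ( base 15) 26CB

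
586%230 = 126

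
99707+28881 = 128588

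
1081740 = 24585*44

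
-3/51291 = -1 + 17096/17097 = - 0.00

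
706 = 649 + 57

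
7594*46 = 349324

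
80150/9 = 80150/9  =  8905.56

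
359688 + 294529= 654217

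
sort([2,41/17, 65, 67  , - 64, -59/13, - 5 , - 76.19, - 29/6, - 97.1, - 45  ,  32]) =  [- 97.1, - 76.19, - 64,  -  45, - 5, - 29/6,  -  59/13, 2 , 41/17, 32, 65, 67 ]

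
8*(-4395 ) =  - 35160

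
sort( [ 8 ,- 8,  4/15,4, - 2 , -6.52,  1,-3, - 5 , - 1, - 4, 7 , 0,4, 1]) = [ - 8, - 6.52,- 5, - 4, - 3 ,-2 , -1,0, 4/15, 1,1, 4, 4, 7,8]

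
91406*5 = 457030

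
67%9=4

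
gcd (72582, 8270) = 2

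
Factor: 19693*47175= 3^1*5^2 * 17^1 * 37^1*47^1*419^1= 929017275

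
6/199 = 6/199 = 0.03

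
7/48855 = 7/48855= 0.00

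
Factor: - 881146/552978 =-440573/276489 = - 3^(-2)*7^1*31^ ( - 1)*991^(-1 )*62939^1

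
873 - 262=611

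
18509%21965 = 18509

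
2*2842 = 5684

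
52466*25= 1311650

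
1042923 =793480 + 249443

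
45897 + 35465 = 81362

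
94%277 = 94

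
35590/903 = 39 + 373/903 = 39.41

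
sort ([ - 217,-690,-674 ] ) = [  -  690, - 674, -217 ]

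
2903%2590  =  313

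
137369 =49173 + 88196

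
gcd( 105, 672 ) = 21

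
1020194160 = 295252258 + 724941902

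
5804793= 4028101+1776692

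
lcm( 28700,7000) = 287000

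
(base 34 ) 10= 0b100010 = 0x22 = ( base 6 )54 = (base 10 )34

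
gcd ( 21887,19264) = 43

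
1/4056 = 1/4056 =0.00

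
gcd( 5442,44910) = 6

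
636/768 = 53/64 =0.83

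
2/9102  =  1/4551 = 0.00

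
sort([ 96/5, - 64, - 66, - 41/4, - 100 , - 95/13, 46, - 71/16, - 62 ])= [ - 100, - 66, - 64 , - 62, - 41/4, - 95/13, - 71/16,96/5,  46 ] 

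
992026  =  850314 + 141712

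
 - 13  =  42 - 55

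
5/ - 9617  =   -1 +9612/9617  =  - 0.00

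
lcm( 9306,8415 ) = 791010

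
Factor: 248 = 2^3 * 31^1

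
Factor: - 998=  - 2^1*499^1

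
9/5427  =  1/603 = 0.00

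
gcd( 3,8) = 1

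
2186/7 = 2186/7 = 312.29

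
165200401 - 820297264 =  - 655096863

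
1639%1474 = 165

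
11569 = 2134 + 9435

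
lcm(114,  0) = 0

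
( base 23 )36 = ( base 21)3C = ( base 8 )113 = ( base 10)75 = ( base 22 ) 39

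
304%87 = 43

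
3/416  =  3/416=0.01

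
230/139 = 1 + 91/139 = 1.65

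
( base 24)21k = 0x4ac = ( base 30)19q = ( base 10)1196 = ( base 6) 5312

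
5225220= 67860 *77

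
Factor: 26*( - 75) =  - 1950 = - 2^1*3^1*5^2*13^1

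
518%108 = 86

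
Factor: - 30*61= - 2^1*3^1*5^1*61^1=-1830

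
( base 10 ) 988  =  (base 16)3dc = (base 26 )1c0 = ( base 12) 6A4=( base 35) S8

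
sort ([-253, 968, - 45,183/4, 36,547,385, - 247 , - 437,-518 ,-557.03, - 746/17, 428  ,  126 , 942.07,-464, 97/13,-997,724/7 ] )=[ - 997, - 557.03, - 518, - 464, - 437, - 253  ,-247, - 45, - 746/17,97/13, 36 , 183/4, 724/7,126,385,428,547,942.07,968]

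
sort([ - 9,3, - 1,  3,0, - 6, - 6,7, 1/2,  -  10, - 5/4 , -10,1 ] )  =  [ - 10, -10,-9,  -  6, - 6, - 5/4 ,-1,  0, 1/2,1, 3, 3 , 7] 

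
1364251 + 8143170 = 9507421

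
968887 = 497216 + 471671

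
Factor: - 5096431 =-29^1*31^1*5669^1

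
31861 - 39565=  - 7704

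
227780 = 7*32540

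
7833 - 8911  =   - 1078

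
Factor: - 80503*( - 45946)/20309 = 2^1*19^2*23^( - 1)*223^1*883^(- 1)*22973^1 =3698790838/20309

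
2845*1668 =4745460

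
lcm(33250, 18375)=698250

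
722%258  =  206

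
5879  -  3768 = 2111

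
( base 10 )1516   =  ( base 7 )4264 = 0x5EC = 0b10111101100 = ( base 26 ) 268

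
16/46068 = 4/11517=0.00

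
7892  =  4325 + 3567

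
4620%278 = 172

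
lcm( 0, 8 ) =0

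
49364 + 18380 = 67744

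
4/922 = 2/461=0.00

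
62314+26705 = 89019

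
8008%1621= 1524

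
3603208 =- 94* ( - 38332) 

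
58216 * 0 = 0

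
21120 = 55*384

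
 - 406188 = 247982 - 654170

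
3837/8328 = 1279/2776 =0.46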